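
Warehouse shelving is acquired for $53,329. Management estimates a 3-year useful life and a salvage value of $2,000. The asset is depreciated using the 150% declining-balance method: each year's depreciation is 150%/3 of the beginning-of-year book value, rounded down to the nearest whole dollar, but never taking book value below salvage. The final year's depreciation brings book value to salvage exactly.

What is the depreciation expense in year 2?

$13,332

Depreciable base = $53,329 − $2,000 = $51,329.
Year 1: ⌊$53,329 × 150%/3⌋ = $26,664. Book value $26,665.
Year 2: ⌊$26,665 × 150%/3⌋ = $13,332. Book value $13,333.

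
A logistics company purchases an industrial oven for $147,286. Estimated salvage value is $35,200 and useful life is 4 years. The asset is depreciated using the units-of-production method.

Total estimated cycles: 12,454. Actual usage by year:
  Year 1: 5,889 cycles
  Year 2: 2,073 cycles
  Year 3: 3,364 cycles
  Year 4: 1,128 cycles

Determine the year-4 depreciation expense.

Depreciable base = $147,286 − $35,200 = $112,086.
Rate = $112,086 / 12,454 cycles = $9 per cycle.
Year 1: 5,889 × $9 = $53,001. Book value $94,285.
Year 2: 2,073 × $9 = $18,657. Book value $75,628.
Year 3: 3,364 × $9 = $30,276. Book value $45,352.
Year 4: 1,128 × $9 = $10,152. Book value $35,200.

$10,152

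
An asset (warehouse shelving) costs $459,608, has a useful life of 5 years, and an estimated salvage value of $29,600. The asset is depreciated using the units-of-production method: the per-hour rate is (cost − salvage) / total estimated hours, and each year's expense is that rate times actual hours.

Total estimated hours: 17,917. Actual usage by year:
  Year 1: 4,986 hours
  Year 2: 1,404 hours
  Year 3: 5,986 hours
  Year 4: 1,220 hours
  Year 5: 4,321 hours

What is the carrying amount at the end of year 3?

$162,584

Depreciable base = $459,608 − $29,600 = $430,008.
Rate = $430,008 / 17,917 hours = $24 per hour.
Year 1: 4,986 × $24 = $119,664. Book value $339,944.
Year 2: 1,404 × $24 = $33,696. Book value $306,248.
Year 3: 5,986 × $24 = $143,664. Book value $162,584.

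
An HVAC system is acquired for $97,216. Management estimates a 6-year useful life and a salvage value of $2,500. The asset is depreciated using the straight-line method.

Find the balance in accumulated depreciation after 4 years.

$63,144

Depreciable base = $97,216 − $2,500 = $94,716.
Annual expense = $94,716 / 6 = $15,786.
End of year 1: book value $81,430.
End of year 2: book value $65,644.
End of year 3: book value $49,858.
End of year 4: book value $34,072.
Accumulated through year 4 = $97,216 − $34,072 = $63,144.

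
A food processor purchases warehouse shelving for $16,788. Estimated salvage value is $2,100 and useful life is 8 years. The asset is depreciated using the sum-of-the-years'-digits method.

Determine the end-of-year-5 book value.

Depreciable base = $16,788 − $2,100 = $14,688.
Sum of the years' digits = 8+7+6+5+4+3+2+1 = 36.
Year 1: $14,688 × 8/36 = $3,264. Book value $13,524.
Year 2: $14,688 × 7/36 = $2,856. Book value $10,668.
Year 3: $14,688 × 6/36 = $2,448. Book value $8,220.
Year 4: $14,688 × 5/36 = $2,040. Book value $6,180.
Year 5: $14,688 × 4/36 = $1,632. Book value $4,548.

$4,548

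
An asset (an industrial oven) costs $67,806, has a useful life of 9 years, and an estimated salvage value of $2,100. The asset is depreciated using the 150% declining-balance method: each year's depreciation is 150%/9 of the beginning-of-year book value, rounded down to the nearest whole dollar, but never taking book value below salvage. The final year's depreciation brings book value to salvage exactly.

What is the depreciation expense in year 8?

Depreciable base = $67,806 − $2,100 = $65,706.
Year 1: ⌊$67,806 × 150%/9⌋ = $11,301. Book value $56,505.
Year 2: ⌊$56,505 × 150%/9⌋ = $9,417. Book value $47,088.
Year 3: ⌊$47,088 × 150%/9⌋ = $7,848. Book value $39,240.
Year 4: ⌊$39,240 × 150%/9⌋ = $6,540. Book value $32,700.
Year 5: ⌊$32,700 × 150%/9⌋ = $5,450. Book value $27,250.
Year 6: ⌊$27,250 × 150%/9⌋ = $4,541. Book value $22,709.
Year 7: ⌊$22,709 × 150%/9⌋ = $3,784. Book value $18,925.
Year 8: ⌊$18,925 × 150%/9⌋ = $3,154. Book value $15,771.

$3,154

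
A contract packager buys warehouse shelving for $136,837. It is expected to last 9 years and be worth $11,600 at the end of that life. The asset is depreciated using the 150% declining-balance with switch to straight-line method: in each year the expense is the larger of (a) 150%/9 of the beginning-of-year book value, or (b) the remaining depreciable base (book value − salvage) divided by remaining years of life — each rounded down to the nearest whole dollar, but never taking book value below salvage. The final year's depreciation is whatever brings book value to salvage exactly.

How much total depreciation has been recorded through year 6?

Depreciable base = $136,837 − $11,600 = $125,237.
Year 1: DB = ⌊$136,837 × 150%/9⌋ = $22,806; SL = ⌊$125,237/9⌋ = $13,915 → take DB $22,806. Book value $114,031.
Year 2: DB = ⌊$114,031 × 150%/9⌋ = $19,005; SL = ⌊$102,431/8⌋ = $12,803 → take DB $19,005. Book value $95,026.
Year 3: DB = ⌊$95,026 × 150%/9⌋ = $15,837; SL = ⌊$83,426/7⌋ = $11,918 → take DB $15,837. Book value $79,189.
Year 4: DB = ⌊$79,189 × 150%/9⌋ = $13,198; SL = ⌊$67,589/6⌋ = $11,264 → take DB $13,198. Book value $65,991.
Year 5: DB = ⌊$65,991 × 150%/9⌋ = $10,998; SL = ⌊$54,391/5⌋ = $10,878 → take DB $10,998. Book value $54,993.
Year 6: DB = ⌊$54,993 × 150%/9⌋ = $9,165; SL = ⌊$43,393/4⌋ = $10,848 → take SL $10,848. Book value $44,145.
Accumulated through year 6 = $136,837 − $44,145 = $92,692.

$92,692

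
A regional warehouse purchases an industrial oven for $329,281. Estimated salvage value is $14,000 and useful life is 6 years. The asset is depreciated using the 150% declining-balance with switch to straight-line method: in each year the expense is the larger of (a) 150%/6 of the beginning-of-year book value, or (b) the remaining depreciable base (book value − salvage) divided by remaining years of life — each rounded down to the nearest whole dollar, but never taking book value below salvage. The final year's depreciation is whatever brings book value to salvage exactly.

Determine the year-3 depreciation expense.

Depreciable base = $329,281 − $14,000 = $315,281.
Year 1: DB = ⌊$329,281 × 150%/6⌋ = $82,320; SL = ⌊$315,281/6⌋ = $52,546 → take DB $82,320. Book value $246,961.
Year 2: DB = ⌊$246,961 × 150%/6⌋ = $61,740; SL = ⌊$232,961/5⌋ = $46,592 → take DB $61,740. Book value $185,221.
Year 3: DB = ⌊$185,221 × 150%/6⌋ = $46,305; SL = ⌊$171,221/4⌋ = $42,805 → take DB $46,305. Book value $138,916.

$46,305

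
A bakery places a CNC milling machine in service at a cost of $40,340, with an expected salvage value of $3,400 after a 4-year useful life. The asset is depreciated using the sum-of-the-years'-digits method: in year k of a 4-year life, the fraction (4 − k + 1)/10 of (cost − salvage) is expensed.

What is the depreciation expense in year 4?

$3,694

Depreciable base = $40,340 − $3,400 = $36,940.
Sum of the years' digits = 4+3+2+1 = 10.
Year 1: $36,940 × 4/10 = $14,776. Book value $25,564.
Year 2: $36,940 × 3/10 = $11,082. Book value $14,482.
Year 3: $36,940 × 2/10 = $7,388. Book value $7,094.
Year 4: $36,940 × 1/10 = $3,694. Book value $3,400.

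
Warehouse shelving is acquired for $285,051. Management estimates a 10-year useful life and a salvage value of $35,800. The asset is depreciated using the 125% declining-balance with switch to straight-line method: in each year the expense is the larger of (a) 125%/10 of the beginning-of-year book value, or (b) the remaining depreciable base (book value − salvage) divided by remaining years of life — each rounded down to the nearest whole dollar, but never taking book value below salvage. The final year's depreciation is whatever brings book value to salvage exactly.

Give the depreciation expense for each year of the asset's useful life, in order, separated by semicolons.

Depreciable base = $285,051 − $35,800 = $249,251.
Year 1: DB = ⌊$285,051 × 125%/10⌋ = $35,631; SL = ⌊$249,251/10⌋ = $24,925 → take DB $35,631. Book value $249,420.
Year 2: DB = ⌊$249,420 × 125%/10⌋ = $31,177; SL = ⌊$213,620/9⌋ = $23,735 → take DB $31,177. Book value $218,243.
Year 3: DB = ⌊$218,243 × 125%/10⌋ = $27,280; SL = ⌊$182,443/8⌋ = $22,805 → take DB $27,280. Book value $190,963.
Year 4: DB = ⌊$190,963 × 125%/10⌋ = $23,870; SL = ⌊$155,163/7⌋ = $22,166 → take DB $23,870. Book value $167,093.
Year 5: DB = ⌊$167,093 × 125%/10⌋ = $20,886; SL = ⌊$131,293/6⌋ = $21,882 → take SL $21,882. Book value $145,211.
Year 6: DB = ⌊$145,211 × 125%/10⌋ = $18,151; SL = ⌊$109,411/5⌋ = $21,882 → take SL $21,882. Book value $123,329.
Year 7: DB = ⌊$123,329 × 125%/10⌋ = $15,416; SL = ⌊$87,529/4⌋ = $21,882 → take SL $21,882. Book value $101,447.
Year 8: DB = ⌊$101,447 × 125%/10⌋ = $12,680; SL = ⌊$65,647/3⌋ = $21,882 → take SL $21,882. Book value $79,565.
Year 9: DB = ⌊$79,565 × 125%/10⌋ = $9,945; SL = ⌊$43,765/2⌋ = $21,882 → take SL $21,882. Book value $57,683.
Year 10 (final): $57,683 − $35,800 = $21,883. Book value $35,800.

$35,631; $31,177; $27,280; $23,870; $21,882; $21,882; $21,882; $21,882; $21,882; $21,883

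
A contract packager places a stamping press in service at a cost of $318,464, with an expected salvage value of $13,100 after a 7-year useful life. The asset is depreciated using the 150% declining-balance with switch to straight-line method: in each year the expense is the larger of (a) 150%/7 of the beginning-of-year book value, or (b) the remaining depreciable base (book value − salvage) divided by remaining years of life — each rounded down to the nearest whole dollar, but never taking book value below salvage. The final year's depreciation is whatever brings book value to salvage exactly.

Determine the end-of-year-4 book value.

$119,131

Depreciable base = $318,464 − $13,100 = $305,364.
Year 1: DB = ⌊$318,464 × 150%/7⌋ = $68,242; SL = ⌊$305,364/7⌋ = $43,623 → take DB $68,242. Book value $250,222.
Year 2: DB = ⌊$250,222 × 150%/7⌋ = $53,619; SL = ⌊$237,122/6⌋ = $39,520 → take DB $53,619. Book value $196,603.
Year 3: DB = ⌊$196,603 × 150%/7⌋ = $42,129; SL = ⌊$183,503/5⌋ = $36,700 → take DB $42,129. Book value $154,474.
Year 4: DB = ⌊$154,474 × 150%/7⌋ = $33,101; SL = ⌊$141,374/4⌋ = $35,343 → take SL $35,343. Book value $119,131.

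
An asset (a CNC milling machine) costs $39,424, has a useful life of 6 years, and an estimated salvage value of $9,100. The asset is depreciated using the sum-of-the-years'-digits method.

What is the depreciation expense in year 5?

$2,888

Depreciable base = $39,424 − $9,100 = $30,324.
Sum of the years' digits = 6+5+4+3+2+1 = 21.
Year 1: $30,324 × 6/21 = $8,664. Book value $30,760.
Year 2: $30,324 × 5/21 = $7,220. Book value $23,540.
Year 3: $30,324 × 4/21 = $5,776. Book value $17,764.
Year 4: $30,324 × 3/21 = $4,332. Book value $13,432.
Year 5: $30,324 × 2/21 = $2,888. Book value $10,544.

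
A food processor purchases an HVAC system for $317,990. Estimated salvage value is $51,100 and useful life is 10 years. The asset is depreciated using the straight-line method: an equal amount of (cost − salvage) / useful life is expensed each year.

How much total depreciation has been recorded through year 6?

$160,134

Depreciable base = $317,990 − $51,100 = $266,890.
Annual expense = $266,890 / 10 = $26,689.
End of year 1: book value $291,301.
End of year 2: book value $264,612.
End of year 3: book value $237,923.
End of year 4: book value $211,234.
End of year 5: book value $184,545.
End of year 6: book value $157,856.
Accumulated through year 6 = $317,990 − $157,856 = $160,134.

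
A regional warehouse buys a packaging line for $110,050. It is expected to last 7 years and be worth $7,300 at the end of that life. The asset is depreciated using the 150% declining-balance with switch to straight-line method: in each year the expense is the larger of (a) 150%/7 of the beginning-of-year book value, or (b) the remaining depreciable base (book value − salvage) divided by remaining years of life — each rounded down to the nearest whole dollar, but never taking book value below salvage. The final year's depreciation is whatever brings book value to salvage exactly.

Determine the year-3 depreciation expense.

$14,558

Depreciable base = $110,050 − $7,300 = $102,750.
Year 1: DB = ⌊$110,050 × 150%/7⌋ = $23,582; SL = ⌊$102,750/7⌋ = $14,678 → take DB $23,582. Book value $86,468.
Year 2: DB = ⌊$86,468 × 150%/7⌋ = $18,528; SL = ⌊$79,168/6⌋ = $13,194 → take DB $18,528. Book value $67,940.
Year 3: DB = ⌊$67,940 × 150%/7⌋ = $14,558; SL = ⌊$60,640/5⌋ = $12,128 → take DB $14,558. Book value $53,382.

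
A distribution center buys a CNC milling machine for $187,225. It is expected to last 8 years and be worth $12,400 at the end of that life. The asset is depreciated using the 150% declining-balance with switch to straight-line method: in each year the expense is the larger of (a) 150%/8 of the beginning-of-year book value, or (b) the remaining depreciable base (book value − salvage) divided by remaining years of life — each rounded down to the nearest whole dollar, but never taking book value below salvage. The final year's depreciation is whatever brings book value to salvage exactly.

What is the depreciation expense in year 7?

$17,299

Depreciable base = $187,225 − $12,400 = $174,825.
Year 1: DB = ⌊$187,225 × 150%/8⌋ = $35,104; SL = ⌊$174,825/8⌋ = $21,853 → take DB $35,104. Book value $152,121.
Year 2: DB = ⌊$152,121 × 150%/8⌋ = $28,522; SL = ⌊$139,721/7⌋ = $19,960 → take DB $28,522. Book value $123,599.
Year 3: DB = ⌊$123,599 × 150%/8⌋ = $23,174; SL = ⌊$111,199/6⌋ = $18,533 → take DB $23,174. Book value $100,425.
Year 4: DB = ⌊$100,425 × 150%/8⌋ = $18,829; SL = ⌊$88,025/5⌋ = $17,605 → take DB $18,829. Book value $81,596.
Year 5: DB = ⌊$81,596 × 150%/8⌋ = $15,299; SL = ⌊$69,196/4⌋ = $17,299 → take SL $17,299. Book value $64,297.
Year 6: DB = ⌊$64,297 × 150%/8⌋ = $12,055; SL = ⌊$51,897/3⌋ = $17,299 → take SL $17,299. Book value $46,998.
Year 7: DB = ⌊$46,998 × 150%/8⌋ = $8,812; SL = ⌊$34,598/2⌋ = $17,299 → take SL $17,299. Book value $29,699.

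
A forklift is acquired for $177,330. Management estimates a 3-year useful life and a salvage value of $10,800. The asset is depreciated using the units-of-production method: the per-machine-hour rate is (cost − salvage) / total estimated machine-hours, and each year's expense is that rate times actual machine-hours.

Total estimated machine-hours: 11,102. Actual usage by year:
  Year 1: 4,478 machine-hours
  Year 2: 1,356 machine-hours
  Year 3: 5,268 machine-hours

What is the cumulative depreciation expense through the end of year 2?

$87,510

Depreciable base = $177,330 − $10,800 = $166,530.
Rate = $166,530 / 11,102 machine-hours = $15 per machine-hour.
Year 1: 4,478 × $15 = $67,170. Book value $110,160.
Year 2: 1,356 × $15 = $20,340. Book value $89,820.
Accumulated through year 2 = $177,330 − $89,820 = $87,510.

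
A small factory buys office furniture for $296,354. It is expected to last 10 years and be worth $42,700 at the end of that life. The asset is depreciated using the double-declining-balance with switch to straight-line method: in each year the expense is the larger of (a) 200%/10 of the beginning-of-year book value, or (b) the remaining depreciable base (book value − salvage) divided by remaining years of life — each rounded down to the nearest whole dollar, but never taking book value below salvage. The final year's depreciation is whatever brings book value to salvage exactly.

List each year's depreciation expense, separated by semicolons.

$59,270; $47,416; $37,933; $30,347; $24,277; $19,422; $15,537; $12,430; $7,022; $0

Depreciable base = $296,354 − $42,700 = $253,654.
Year 1: DB = ⌊$296,354 × 200%/10⌋ = $59,270; SL = ⌊$253,654/10⌋ = $25,365 → take DB $59,270. Book value $237,084.
Year 2: DB = ⌊$237,084 × 200%/10⌋ = $47,416; SL = ⌊$194,384/9⌋ = $21,598 → take DB $47,416. Book value $189,668.
Year 3: DB = ⌊$189,668 × 200%/10⌋ = $37,933; SL = ⌊$146,968/8⌋ = $18,371 → take DB $37,933. Book value $151,735.
Year 4: DB = ⌊$151,735 × 200%/10⌋ = $30,347; SL = ⌊$109,035/7⌋ = $15,576 → take DB $30,347. Book value $121,388.
Year 5: DB = ⌊$121,388 × 200%/10⌋ = $24,277; SL = ⌊$78,688/6⌋ = $13,114 → take DB $24,277. Book value $97,111.
Year 6: DB = ⌊$97,111 × 200%/10⌋ = $19,422; SL = ⌊$54,411/5⌋ = $10,882 → take DB $19,422. Book value $77,689.
Year 7: DB = ⌊$77,689 × 200%/10⌋ = $15,537; SL = ⌊$34,989/4⌋ = $8,747 → take DB $15,537. Book value $62,152.
Year 8: DB = ⌊$62,152 × 200%/10⌋ = $12,430; SL = ⌊$19,452/3⌋ = $6,484 → take DB $12,430. Book value $49,722.
Year 9: DB = ⌊$49,722 × 200%/10⌋ = $9,944; SL = ⌊$7,022/2⌋ = $3,511 → take DB $9,944, capped at $7,022. Book value $42,700.
Year 10 (final): $42,700 − $42,700 = $0. Book value $42,700.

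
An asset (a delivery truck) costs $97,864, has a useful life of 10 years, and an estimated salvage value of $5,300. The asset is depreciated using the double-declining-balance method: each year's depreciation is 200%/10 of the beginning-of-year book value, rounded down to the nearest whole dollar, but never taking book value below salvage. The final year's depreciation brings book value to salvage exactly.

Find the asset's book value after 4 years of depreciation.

Depreciable base = $97,864 − $5,300 = $92,564.
Year 1: ⌊$97,864 × 200%/10⌋ = $19,572. Book value $78,292.
Year 2: ⌊$78,292 × 200%/10⌋ = $15,658. Book value $62,634.
Year 3: ⌊$62,634 × 200%/10⌋ = $12,526. Book value $50,108.
Year 4: ⌊$50,108 × 200%/10⌋ = $10,021. Book value $40,087.

$40,087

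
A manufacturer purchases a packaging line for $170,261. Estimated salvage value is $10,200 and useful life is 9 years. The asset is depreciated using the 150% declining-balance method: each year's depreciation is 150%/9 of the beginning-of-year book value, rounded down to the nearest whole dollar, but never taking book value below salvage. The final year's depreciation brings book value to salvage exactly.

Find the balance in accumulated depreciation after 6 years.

$113,240

Depreciable base = $170,261 − $10,200 = $160,061.
Year 1: ⌊$170,261 × 150%/9⌋ = $28,376. Book value $141,885.
Year 2: ⌊$141,885 × 150%/9⌋ = $23,647. Book value $118,238.
Year 3: ⌊$118,238 × 150%/9⌋ = $19,706. Book value $98,532.
Year 4: ⌊$98,532 × 150%/9⌋ = $16,422. Book value $82,110.
Year 5: ⌊$82,110 × 150%/9⌋ = $13,685. Book value $68,425.
Year 6: ⌊$68,425 × 150%/9⌋ = $11,404. Book value $57,021.
Accumulated through year 6 = $170,261 − $57,021 = $113,240.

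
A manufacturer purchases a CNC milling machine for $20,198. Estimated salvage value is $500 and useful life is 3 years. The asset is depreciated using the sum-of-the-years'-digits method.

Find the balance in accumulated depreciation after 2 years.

Depreciable base = $20,198 − $500 = $19,698.
Sum of the years' digits = 3+2+1 = 6.
Year 1: $19,698 × 3/6 = $9,849. Book value $10,349.
Year 2: $19,698 × 2/6 = $6,566. Book value $3,783.
Accumulated through year 2 = $20,198 − $3,783 = $16,415.

$16,415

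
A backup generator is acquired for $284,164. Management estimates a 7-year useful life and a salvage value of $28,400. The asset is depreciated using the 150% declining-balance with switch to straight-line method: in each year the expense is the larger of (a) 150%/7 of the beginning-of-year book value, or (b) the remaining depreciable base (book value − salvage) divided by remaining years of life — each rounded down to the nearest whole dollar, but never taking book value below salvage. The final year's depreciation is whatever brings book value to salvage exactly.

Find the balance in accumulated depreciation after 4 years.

Depreciable base = $284,164 − $28,400 = $255,764.
Year 1: DB = ⌊$284,164 × 150%/7⌋ = $60,892; SL = ⌊$255,764/7⌋ = $36,537 → take DB $60,892. Book value $223,272.
Year 2: DB = ⌊$223,272 × 150%/7⌋ = $47,844; SL = ⌊$194,872/6⌋ = $32,478 → take DB $47,844. Book value $175,428.
Year 3: DB = ⌊$175,428 × 150%/7⌋ = $37,591; SL = ⌊$147,028/5⌋ = $29,405 → take DB $37,591. Book value $137,837.
Year 4: DB = ⌊$137,837 × 150%/7⌋ = $29,536; SL = ⌊$109,437/4⌋ = $27,359 → take DB $29,536. Book value $108,301.
Accumulated through year 4 = $284,164 − $108,301 = $175,863.

$175,863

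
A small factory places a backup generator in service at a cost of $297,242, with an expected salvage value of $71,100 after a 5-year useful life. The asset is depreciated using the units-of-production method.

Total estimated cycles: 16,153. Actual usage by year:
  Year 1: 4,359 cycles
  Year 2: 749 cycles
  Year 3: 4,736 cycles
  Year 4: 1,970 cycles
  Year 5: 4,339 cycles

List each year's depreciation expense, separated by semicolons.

$61,026; $10,486; $66,304; $27,580; $60,746

Depreciable base = $297,242 − $71,100 = $226,142.
Rate = $226,142 / 16,153 cycles = $14 per cycle.
Year 1: 4,359 × $14 = $61,026. Book value $236,216.
Year 2: 749 × $14 = $10,486. Book value $225,730.
Year 3: 4,736 × $14 = $66,304. Book value $159,426.
Year 4: 1,970 × $14 = $27,580. Book value $131,846.
Year 5: 4,339 × $14 = $60,746. Book value $71,100.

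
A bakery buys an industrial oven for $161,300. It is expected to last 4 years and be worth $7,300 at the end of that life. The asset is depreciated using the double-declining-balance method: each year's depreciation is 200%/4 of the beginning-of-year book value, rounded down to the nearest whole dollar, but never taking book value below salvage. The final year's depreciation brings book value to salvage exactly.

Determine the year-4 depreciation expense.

$12,863

Depreciable base = $161,300 − $7,300 = $154,000.
Year 1: ⌊$161,300 × 200%/4⌋ = $80,650. Book value $80,650.
Year 2: ⌊$80,650 × 200%/4⌋ = $40,325. Book value $40,325.
Year 3: ⌊$40,325 × 200%/4⌋ = $20,162. Book value $20,163.
Year 4 (final): $20,163 − $7,300 = $12,863. Book value $7,300.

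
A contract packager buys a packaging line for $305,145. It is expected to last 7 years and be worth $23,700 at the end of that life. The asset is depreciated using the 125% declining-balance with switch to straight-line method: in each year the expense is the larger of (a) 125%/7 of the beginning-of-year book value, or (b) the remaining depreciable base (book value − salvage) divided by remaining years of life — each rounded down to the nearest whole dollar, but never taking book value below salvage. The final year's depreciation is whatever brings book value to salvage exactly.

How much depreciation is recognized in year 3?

Depreciable base = $305,145 − $23,700 = $281,445.
Year 1: DB = ⌊$305,145 × 125%/7⌋ = $54,490; SL = ⌊$281,445/7⌋ = $40,206 → take DB $54,490. Book value $250,655.
Year 2: DB = ⌊$250,655 × 125%/7⌋ = $44,759; SL = ⌊$226,955/6⌋ = $37,825 → take DB $44,759. Book value $205,896.
Year 3: DB = ⌊$205,896 × 125%/7⌋ = $36,767; SL = ⌊$182,196/5⌋ = $36,439 → take DB $36,767. Book value $169,129.

$36,767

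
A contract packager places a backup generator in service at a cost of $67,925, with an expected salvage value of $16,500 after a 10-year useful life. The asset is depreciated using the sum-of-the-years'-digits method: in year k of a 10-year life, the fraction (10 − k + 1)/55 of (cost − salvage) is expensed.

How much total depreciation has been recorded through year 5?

$37,400

Depreciable base = $67,925 − $16,500 = $51,425.
Sum of the years' digits = 10+9+8+7+6+5+4+3+2+1 = 55.
Year 1: $51,425 × 10/55 = $9,350. Book value $58,575.
Year 2: $51,425 × 9/55 = $8,415. Book value $50,160.
Year 3: $51,425 × 8/55 = $7,480. Book value $42,680.
Year 4: $51,425 × 7/55 = $6,545. Book value $36,135.
Year 5: $51,425 × 6/55 = $5,610. Book value $30,525.
Accumulated through year 5 = $67,925 − $30,525 = $37,400.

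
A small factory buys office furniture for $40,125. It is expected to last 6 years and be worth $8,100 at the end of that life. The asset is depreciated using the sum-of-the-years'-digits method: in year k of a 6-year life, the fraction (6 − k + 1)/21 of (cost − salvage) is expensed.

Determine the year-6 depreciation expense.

$1,525

Depreciable base = $40,125 − $8,100 = $32,025.
Sum of the years' digits = 6+5+4+3+2+1 = 21.
Year 1: $32,025 × 6/21 = $9,150. Book value $30,975.
Year 2: $32,025 × 5/21 = $7,625. Book value $23,350.
Year 3: $32,025 × 4/21 = $6,100. Book value $17,250.
Year 4: $32,025 × 3/21 = $4,575. Book value $12,675.
Year 5: $32,025 × 2/21 = $3,050. Book value $9,625.
Year 6: $32,025 × 1/21 = $1,525. Book value $8,100.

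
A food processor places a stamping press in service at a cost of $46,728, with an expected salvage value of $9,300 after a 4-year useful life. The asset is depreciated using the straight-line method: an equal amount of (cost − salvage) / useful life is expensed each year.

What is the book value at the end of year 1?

$37,371

Depreciable base = $46,728 − $9,300 = $37,428.
Annual expense = $37,428 / 4 = $9,357.
End of year 1: book value $37,371.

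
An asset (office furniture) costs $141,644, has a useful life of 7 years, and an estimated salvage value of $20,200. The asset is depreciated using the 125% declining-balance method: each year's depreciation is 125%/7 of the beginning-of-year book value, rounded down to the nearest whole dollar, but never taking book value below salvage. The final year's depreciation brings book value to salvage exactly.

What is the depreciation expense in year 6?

Depreciable base = $141,644 − $20,200 = $121,444.
Year 1: ⌊$141,644 × 125%/7⌋ = $25,293. Book value $116,351.
Year 2: ⌊$116,351 × 125%/7⌋ = $20,776. Book value $95,575.
Year 3: ⌊$95,575 × 125%/7⌋ = $17,066. Book value $78,509.
Year 4: ⌊$78,509 × 125%/7⌋ = $14,019. Book value $64,490.
Year 5: ⌊$64,490 × 125%/7⌋ = $11,516. Book value $52,974.
Year 6: ⌊$52,974 × 125%/7⌋ = $9,459. Book value $43,515.

$9,459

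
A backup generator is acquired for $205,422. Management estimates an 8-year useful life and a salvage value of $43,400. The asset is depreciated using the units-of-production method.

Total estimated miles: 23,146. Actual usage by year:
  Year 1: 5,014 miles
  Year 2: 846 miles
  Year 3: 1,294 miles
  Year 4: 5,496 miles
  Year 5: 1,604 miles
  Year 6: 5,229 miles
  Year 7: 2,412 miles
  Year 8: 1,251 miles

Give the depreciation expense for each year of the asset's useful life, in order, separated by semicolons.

$35,098; $5,922; $9,058; $38,472; $11,228; $36,603; $16,884; $8,757

Depreciable base = $205,422 − $43,400 = $162,022.
Rate = $162,022 / 23,146 miles = $7 per mile.
Year 1: 5,014 × $7 = $35,098. Book value $170,324.
Year 2: 846 × $7 = $5,922. Book value $164,402.
Year 3: 1,294 × $7 = $9,058. Book value $155,344.
Year 4: 5,496 × $7 = $38,472. Book value $116,872.
Year 5: 1,604 × $7 = $11,228. Book value $105,644.
Year 6: 5,229 × $7 = $36,603. Book value $69,041.
Year 7: 2,412 × $7 = $16,884. Book value $52,157.
Year 8: 1,251 × $7 = $8,757. Book value $43,400.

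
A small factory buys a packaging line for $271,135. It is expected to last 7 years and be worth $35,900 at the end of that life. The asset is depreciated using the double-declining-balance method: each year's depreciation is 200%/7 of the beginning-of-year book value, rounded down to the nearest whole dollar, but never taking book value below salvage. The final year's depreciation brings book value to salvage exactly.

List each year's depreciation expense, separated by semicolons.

$77,467; $55,333; $39,524; $28,231; $20,165; $14,404; $111

Depreciable base = $271,135 − $35,900 = $235,235.
Year 1: ⌊$271,135 × 200%/7⌋ = $77,467. Book value $193,668.
Year 2: ⌊$193,668 × 200%/7⌋ = $55,333. Book value $138,335.
Year 3: ⌊$138,335 × 200%/7⌋ = $39,524. Book value $98,811.
Year 4: ⌊$98,811 × 200%/7⌋ = $28,231. Book value $70,580.
Year 5: ⌊$70,580 × 200%/7⌋ = $20,165. Book value $50,415.
Year 6: ⌊$50,415 × 200%/7⌋ = $14,404. Book value $36,011.
Year 7 (final): $36,011 − $35,900 = $111. Book value $35,900.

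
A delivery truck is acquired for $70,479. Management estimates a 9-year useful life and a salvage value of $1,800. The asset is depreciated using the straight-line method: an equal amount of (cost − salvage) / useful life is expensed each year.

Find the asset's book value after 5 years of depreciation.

Depreciable base = $70,479 − $1,800 = $68,679.
Annual expense = $68,679 / 9 = $7,631.
End of year 1: book value $62,848.
End of year 2: book value $55,217.
End of year 3: book value $47,586.
End of year 4: book value $39,955.
End of year 5: book value $32,324.

$32,324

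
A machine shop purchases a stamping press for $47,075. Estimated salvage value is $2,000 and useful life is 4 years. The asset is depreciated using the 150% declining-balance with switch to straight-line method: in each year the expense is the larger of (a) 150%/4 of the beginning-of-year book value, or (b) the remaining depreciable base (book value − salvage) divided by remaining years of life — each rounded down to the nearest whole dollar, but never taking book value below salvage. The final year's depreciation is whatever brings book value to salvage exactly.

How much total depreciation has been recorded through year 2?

Depreciable base = $47,075 − $2,000 = $45,075.
Year 1: DB = ⌊$47,075 × 150%/4⌋ = $17,653; SL = ⌊$45,075/4⌋ = $11,268 → take DB $17,653. Book value $29,422.
Year 2: DB = ⌊$29,422 × 150%/4⌋ = $11,033; SL = ⌊$27,422/3⌋ = $9,140 → take DB $11,033. Book value $18,389.
Accumulated through year 2 = $47,075 − $18,389 = $28,686.

$28,686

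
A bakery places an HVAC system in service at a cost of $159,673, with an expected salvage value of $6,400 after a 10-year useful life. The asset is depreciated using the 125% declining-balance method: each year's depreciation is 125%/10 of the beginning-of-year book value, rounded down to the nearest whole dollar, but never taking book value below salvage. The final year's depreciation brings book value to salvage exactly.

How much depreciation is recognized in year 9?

Depreciable base = $159,673 − $6,400 = $153,273.
Year 1: ⌊$159,673 × 125%/10⌋ = $19,959. Book value $139,714.
Year 2: ⌊$139,714 × 125%/10⌋ = $17,464. Book value $122,250.
Year 3: ⌊$122,250 × 125%/10⌋ = $15,281. Book value $106,969.
Year 4: ⌊$106,969 × 125%/10⌋ = $13,371. Book value $93,598.
Year 5: ⌊$93,598 × 125%/10⌋ = $11,699. Book value $81,899.
Year 6: ⌊$81,899 × 125%/10⌋ = $10,237. Book value $71,662.
Year 7: ⌊$71,662 × 125%/10⌋ = $8,957. Book value $62,705.
Year 8: ⌊$62,705 × 125%/10⌋ = $7,838. Book value $54,867.
Year 9: ⌊$54,867 × 125%/10⌋ = $6,858. Book value $48,009.

$6,858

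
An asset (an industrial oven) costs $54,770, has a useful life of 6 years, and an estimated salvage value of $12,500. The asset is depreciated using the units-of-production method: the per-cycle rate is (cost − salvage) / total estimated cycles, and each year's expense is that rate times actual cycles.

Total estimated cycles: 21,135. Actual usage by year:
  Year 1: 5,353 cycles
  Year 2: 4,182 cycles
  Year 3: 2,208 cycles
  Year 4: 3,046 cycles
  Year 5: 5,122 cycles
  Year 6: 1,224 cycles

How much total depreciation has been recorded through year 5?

Depreciable base = $54,770 − $12,500 = $42,270.
Rate = $42,270 / 21,135 cycles = $2 per cycle.
Year 1: 5,353 × $2 = $10,706. Book value $44,064.
Year 2: 4,182 × $2 = $8,364. Book value $35,700.
Year 3: 2,208 × $2 = $4,416. Book value $31,284.
Year 4: 3,046 × $2 = $6,092. Book value $25,192.
Year 5: 5,122 × $2 = $10,244. Book value $14,948.
Accumulated through year 5 = $54,770 − $14,948 = $39,822.

$39,822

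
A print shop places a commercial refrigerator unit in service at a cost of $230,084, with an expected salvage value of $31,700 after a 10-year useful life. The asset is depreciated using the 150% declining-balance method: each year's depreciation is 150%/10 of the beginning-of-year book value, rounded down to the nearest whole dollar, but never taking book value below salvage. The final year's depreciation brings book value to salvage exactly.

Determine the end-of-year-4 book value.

$120,107

Depreciable base = $230,084 − $31,700 = $198,384.
Year 1: ⌊$230,084 × 150%/10⌋ = $34,512. Book value $195,572.
Year 2: ⌊$195,572 × 150%/10⌋ = $29,335. Book value $166,237.
Year 3: ⌊$166,237 × 150%/10⌋ = $24,935. Book value $141,302.
Year 4: ⌊$141,302 × 150%/10⌋ = $21,195. Book value $120,107.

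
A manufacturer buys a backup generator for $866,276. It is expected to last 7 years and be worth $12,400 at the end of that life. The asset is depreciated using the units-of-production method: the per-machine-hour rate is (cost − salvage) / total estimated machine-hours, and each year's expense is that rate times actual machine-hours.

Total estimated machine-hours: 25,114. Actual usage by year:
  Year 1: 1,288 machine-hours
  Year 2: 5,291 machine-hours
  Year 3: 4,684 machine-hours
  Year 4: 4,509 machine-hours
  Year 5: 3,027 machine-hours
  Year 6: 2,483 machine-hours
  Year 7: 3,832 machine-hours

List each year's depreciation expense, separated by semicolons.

$43,792; $179,894; $159,256; $153,306; $102,918; $84,422; $130,288

Depreciable base = $866,276 − $12,400 = $853,876.
Rate = $853,876 / 25,114 machine-hours = $34 per machine-hour.
Year 1: 1,288 × $34 = $43,792. Book value $822,484.
Year 2: 5,291 × $34 = $179,894. Book value $642,590.
Year 3: 4,684 × $34 = $159,256. Book value $483,334.
Year 4: 4,509 × $34 = $153,306. Book value $330,028.
Year 5: 3,027 × $34 = $102,918. Book value $227,110.
Year 6: 2,483 × $34 = $84,422. Book value $142,688.
Year 7: 3,832 × $34 = $130,288. Book value $12,400.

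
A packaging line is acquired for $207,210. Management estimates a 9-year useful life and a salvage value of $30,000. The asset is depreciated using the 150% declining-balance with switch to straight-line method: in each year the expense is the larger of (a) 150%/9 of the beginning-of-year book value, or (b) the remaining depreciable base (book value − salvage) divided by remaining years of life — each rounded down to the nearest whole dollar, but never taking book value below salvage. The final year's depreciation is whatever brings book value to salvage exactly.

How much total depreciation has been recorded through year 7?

$150,946

Depreciable base = $207,210 − $30,000 = $177,210.
Year 1: DB = ⌊$207,210 × 150%/9⌋ = $34,535; SL = ⌊$177,210/9⌋ = $19,690 → take DB $34,535. Book value $172,675.
Year 2: DB = ⌊$172,675 × 150%/9⌋ = $28,779; SL = ⌊$142,675/8⌋ = $17,834 → take DB $28,779. Book value $143,896.
Year 3: DB = ⌊$143,896 × 150%/9⌋ = $23,982; SL = ⌊$113,896/7⌋ = $16,270 → take DB $23,982. Book value $119,914.
Year 4: DB = ⌊$119,914 × 150%/9⌋ = $19,985; SL = ⌊$89,914/6⌋ = $14,985 → take DB $19,985. Book value $99,929.
Year 5: DB = ⌊$99,929 × 150%/9⌋ = $16,654; SL = ⌊$69,929/5⌋ = $13,985 → take DB $16,654. Book value $83,275.
Year 6: DB = ⌊$83,275 × 150%/9⌋ = $13,879; SL = ⌊$53,275/4⌋ = $13,318 → take DB $13,879. Book value $69,396.
Year 7: DB = ⌊$69,396 × 150%/9⌋ = $11,566; SL = ⌊$39,396/3⌋ = $13,132 → take SL $13,132. Book value $56,264.
Accumulated through year 7 = $207,210 − $56,264 = $150,946.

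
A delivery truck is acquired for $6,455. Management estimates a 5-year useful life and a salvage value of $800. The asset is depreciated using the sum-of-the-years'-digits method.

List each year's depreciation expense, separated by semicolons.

Depreciable base = $6,455 − $800 = $5,655.
Sum of the years' digits = 5+4+3+2+1 = 15.
Year 1: $5,655 × 5/15 = $1,885. Book value $4,570.
Year 2: $5,655 × 4/15 = $1,508. Book value $3,062.
Year 3: $5,655 × 3/15 = $1,131. Book value $1,931.
Year 4: $5,655 × 2/15 = $754. Book value $1,177.
Year 5: $5,655 × 1/15 = $377. Book value $800.

$1,885; $1,508; $1,131; $754; $377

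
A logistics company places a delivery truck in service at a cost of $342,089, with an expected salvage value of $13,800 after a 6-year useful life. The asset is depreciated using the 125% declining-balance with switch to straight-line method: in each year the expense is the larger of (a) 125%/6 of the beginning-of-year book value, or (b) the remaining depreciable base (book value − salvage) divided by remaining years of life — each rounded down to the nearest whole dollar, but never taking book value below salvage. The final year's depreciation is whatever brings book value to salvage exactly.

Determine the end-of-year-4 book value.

$114,100

Depreciable base = $342,089 − $13,800 = $328,289.
Year 1: DB = ⌊$342,089 × 125%/6⌋ = $71,268; SL = ⌊$328,289/6⌋ = $54,714 → take DB $71,268. Book value $270,821.
Year 2: DB = ⌊$270,821 × 125%/6⌋ = $56,421; SL = ⌊$257,021/5⌋ = $51,404 → take DB $56,421. Book value $214,400.
Year 3: DB = ⌊$214,400 × 125%/6⌋ = $44,666; SL = ⌊$200,600/4⌋ = $50,150 → take SL $50,150. Book value $164,250.
Year 4: DB = ⌊$164,250 × 125%/6⌋ = $34,218; SL = ⌊$150,450/3⌋ = $50,150 → take SL $50,150. Book value $114,100.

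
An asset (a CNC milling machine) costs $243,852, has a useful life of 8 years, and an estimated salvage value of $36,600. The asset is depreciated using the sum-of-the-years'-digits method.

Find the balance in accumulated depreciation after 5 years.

Depreciable base = $243,852 − $36,600 = $207,252.
Sum of the years' digits = 8+7+6+5+4+3+2+1 = 36.
Year 1: $207,252 × 8/36 = $46,056. Book value $197,796.
Year 2: $207,252 × 7/36 = $40,299. Book value $157,497.
Year 3: $207,252 × 6/36 = $34,542. Book value $122,955.
Year 4: $207,252 × 5/36 = $28,785. Book value $94,170.
Year 5: $207,252 × 4/36 = $23,028. Book value $71,142.
Accumulated through year 5 = $243,852 − $71,142 = $172,710.

$172,710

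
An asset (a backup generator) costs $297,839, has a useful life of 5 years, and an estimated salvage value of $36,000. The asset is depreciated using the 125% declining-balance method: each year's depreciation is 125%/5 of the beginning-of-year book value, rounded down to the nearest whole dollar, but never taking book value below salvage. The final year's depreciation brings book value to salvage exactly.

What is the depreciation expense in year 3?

$41,883

Depreciable base = $297,839 − $36,000 = $261,839.
Year 1: ⌊$297,839 × 125%/5⌋ = $74,459. Book value $223,380.
Year 2: ⌊$223,380 × 125%/5⌋ = $55,845. Book value $167,535.
Year 3: ⌊$167,535 × 125%/5⌋ = $41,883. Book value $125,652.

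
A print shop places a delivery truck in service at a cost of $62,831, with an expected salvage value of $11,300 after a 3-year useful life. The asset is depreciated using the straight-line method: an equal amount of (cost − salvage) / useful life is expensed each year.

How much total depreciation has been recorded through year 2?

Depreciable base = $62,831 − $11,300 = $51,531.
Annual expense = $51,531 / 3 = $17,177.
End of year 1: book value $45,654.
End of year 2: book value $28,477.
Accumulated through year 2 = $62,831 − $28,477 = $34,354.

$34,354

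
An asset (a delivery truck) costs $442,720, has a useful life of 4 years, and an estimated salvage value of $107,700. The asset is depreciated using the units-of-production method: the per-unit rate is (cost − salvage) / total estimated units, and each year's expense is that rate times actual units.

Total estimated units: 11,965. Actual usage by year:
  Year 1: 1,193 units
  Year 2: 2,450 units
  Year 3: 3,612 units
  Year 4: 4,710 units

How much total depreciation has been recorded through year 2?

$102,004

Depreciable base = $442,720 − $107,700 = $335,020.
Rate = $335,020 / 11,965 units = $28 per unit.
Year 1: 1,193 × $28 = $33,404. Book value $409,316.
Year 2: 2,450 × $28 = $68,600. Book value $340,716.
Accumulated through year 2 = $442,720 − $340,716 = $102,004.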